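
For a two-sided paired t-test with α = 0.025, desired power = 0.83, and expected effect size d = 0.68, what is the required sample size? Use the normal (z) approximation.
n = 23 pairs

Sample size formula (paired t-test, normal approximation):
n = ((z_{α/2} + z_β) / d)²

z_{α/2} = 2.241 (for α = 0.025, two-sided)
z_β = 0.954 (for power = 0.83)
d = 0.68

n = ((2.241 + 0.954) / 0.68)²
n = (4.699)²
n ≈ 22.08
Round up to the next whole number: n = 23 pairs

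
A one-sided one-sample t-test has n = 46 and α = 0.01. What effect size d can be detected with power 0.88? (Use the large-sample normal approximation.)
d ≈ 0.52

Minimum detectable effect (one-sample t-test, normal approximation):
d = (z_α + z_β) / √n
d = (2.326 + 1.175) / √46
d = 3.501 / 6.782
d ≈ 0.52

By Cohen's convention (0.2 small / 0.5 medium / 0.8 large): medium effect.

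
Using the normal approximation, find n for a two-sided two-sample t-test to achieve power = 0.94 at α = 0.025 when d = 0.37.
n = 211 per group

Sample size formula (two-sample t-test, normal approximation):
n = 2 · ((z_{α/2} + z_β) / d)²

z_{α/2} = 2.241 (for α = 0.025, two-sided)
z_β = 1.555 (for power = 0.94)
d = 0.37

n = 2 · ((2.241 + 1.555) / 0.37)²
n = 2 · (10.259)²
n ≈ 210.49
Round up to the next whole number: n = 211 per group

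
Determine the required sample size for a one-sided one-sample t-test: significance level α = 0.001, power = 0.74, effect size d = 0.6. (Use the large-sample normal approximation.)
n = 39

Sample size formula (one-sample t-test, normal approximation):
n = ((z_α + z_β) / d)²

z_α = 3.090 (for α = 0.001, one-sided)
z_β = 0.643 (for power = 0.74)
d = 0.6

n = ((3.090 + 0.643) / 0.6)²
n = (6.222)²
n ≈ 38.71
Round up to the next whole number: n = 39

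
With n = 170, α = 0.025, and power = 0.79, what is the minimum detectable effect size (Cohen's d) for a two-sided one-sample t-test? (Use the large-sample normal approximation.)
d ≈ 0.23

Minimum detectable effect (one-sample t-test, normal approximation):
d = (z_{α/2} + z_β) / √n
d = (2.241 + 0.806) / √170
d = 3.048 / 13.038
d ≈ 0.23

By Cohen's convention (0.2 small / 0.5 medium / 0.8 large): small effect.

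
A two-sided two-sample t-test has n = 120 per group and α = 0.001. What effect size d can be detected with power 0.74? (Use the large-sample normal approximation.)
d ≈ 0.51

Minimum detectable effect (two-sample t-test, normal approximation):
d = (z_{α/2} + z_β) / √(n/2)
d = (3.291 + 0.643) / √(120/2)
d = 3.934 / 7.746
d ≈ 0.51

By Cohen's convention (0.2 small / 0.5 medium / 0.8 large): medium effect.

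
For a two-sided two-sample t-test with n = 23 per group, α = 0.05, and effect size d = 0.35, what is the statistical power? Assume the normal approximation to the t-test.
Power ≈ 0.22

Power calculation (two-sample t-test, normal approximation):
z_β = d · √(n/2) - z_{α/2}
z_β = 0.35 · √(23/2) - 1.960
z_β = 0.35 · 3.391 - 1.960
z_β = -0.773

Power = Φ(z_β) = Φ(-0.773) ≈ 0.220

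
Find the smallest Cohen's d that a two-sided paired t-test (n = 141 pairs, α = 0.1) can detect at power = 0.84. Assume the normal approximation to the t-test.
d ≈ 0.22

Minimum detectable effect (paired t-test, normal approximation):
d = (z_{α/2} + z_β) / √n
d = (1.645 + 0.994) / √141
d = 2.639 / 11.874
d ≈ 0.22

By Cohen's convention (0.2 small / 0.5 medium / 0.8 large): small effect.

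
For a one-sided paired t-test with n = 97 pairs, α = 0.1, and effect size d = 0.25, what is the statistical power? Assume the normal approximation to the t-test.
Power ≈ 0.88

Power calculation (paired t-test, normal approximation):
z_β = d · √n - z_α
z_β = 0.25 · √97 - 1.282
z_β = 0.25 · 9.849 - 1.282
z_β = 1.181

Power = Φ(z_β) = Φ(1.181) ≈ 0.881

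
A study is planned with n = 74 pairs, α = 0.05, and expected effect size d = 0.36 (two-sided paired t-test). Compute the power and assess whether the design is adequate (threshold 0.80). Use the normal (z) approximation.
Power ≈ 0.87; the study is adequately powered (power ≥ 0.80)

Power calculation (paired t-test, normal approximation):
z_β = d · √n - z_{α/2}
z_β = 0.36 · √74 - 1.960
z_β = 0.36 · 8.602 - 1.960
z_β = 1.137

Power = Φ(z_β) = Φ(1.137) ≈ 0.872

Effect size d = 0.36 is small by Cohen's convention (0.2/0.5/0.8).

Threshold: power ≥ 0.80 is conventionally adequate.
Power ≈ 0.87 → the study is adequately powered (power ≥ 0.80).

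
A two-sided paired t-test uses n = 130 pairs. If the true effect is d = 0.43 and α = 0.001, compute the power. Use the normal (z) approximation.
Power ≈ 0.95

Power calculation (paired t-test, normal approximation):
z_β = d · √n - z_{α/2}
z_β = 0.43 · √130 - 3.291
z_β = 0.43 · 11.402 - 3.291
z_β = 1.612

Power = Φ(z_β) = Φ(1.612) ≈ 0.947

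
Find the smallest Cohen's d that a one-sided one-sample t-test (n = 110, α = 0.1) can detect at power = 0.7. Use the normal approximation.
d ≈ 0.17

Minimum detectable effect (one-sample t-test, normal approximation):
d = (z_α + z_β) / √n
d = (1.282 + 0.524) / √110
d = 1.806 / 10.488
d ≈ 0.17

By Cohen's convention (0.2 small / 0.5 medium / 0.8 large): very small effect.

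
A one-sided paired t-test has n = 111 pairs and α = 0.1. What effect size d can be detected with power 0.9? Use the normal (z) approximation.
d ≈ 0.24

Minimum detectable effect (paired t-test, normal approximation):
d = (z_α + z_β) / √n
d = (1.282 + 1.282) / √111
d = 2.563 / 10.536
d ≈ 0.24

By Cohen's convention (0.2 small / 0.5 medium / 0.8 large): small effect.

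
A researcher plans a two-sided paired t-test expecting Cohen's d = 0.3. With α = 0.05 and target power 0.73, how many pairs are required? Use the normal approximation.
n = 74 pairs

Sample size formula (paired t-test, normal approximation):
n = ((z_{α/2} + z_β) / d)²

z_{α/2} = 1.960 (for α = 0.05, two-sided)
z_β = 0.613 (for power = 0.73)
d = 0.3

n = ((1.960 + 0.613) / 0.3)²
n = (8.577)²
n ≈ 73.56
Round up to the next whole number: n = 74 pairs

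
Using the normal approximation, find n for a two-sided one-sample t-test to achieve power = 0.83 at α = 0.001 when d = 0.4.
n = 113

Sample size formula (one-sample t-test, normal approximation):
n = ((z_{α/2} + z_β) / d)²

z_{α/2} = 3.291 (for α = 0.001, two-sided)
z_β = 0.954 (for power = 0.83)
d = 0.4

n = ((3.291 + 0.954) / 0.4)²
n = (10.613)²
n ≈ 112.64
Round up to the next whole number: n = 113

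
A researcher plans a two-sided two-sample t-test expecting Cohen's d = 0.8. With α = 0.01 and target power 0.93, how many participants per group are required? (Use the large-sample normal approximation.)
n = 52 per group

Sample size formula (two-sample t-test, normal approximation):
n = 2 · ((z_{α/2} + z_β) / d)²

z_{α/2} = 2.576 (for α = 0.01, two-sided)
z_β = 1.476 (for power = 0.93)
d = 0.8

n = 2 · ((2.576 + 1.476) / 0.8)²
n = 2 · (5.065)²
n ≈ 51.31
Round up to the next whole number: n = 52 per group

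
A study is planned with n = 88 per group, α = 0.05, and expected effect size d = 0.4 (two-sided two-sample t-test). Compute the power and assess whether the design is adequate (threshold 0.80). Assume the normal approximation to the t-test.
Power ≈ 0.76; the study is underpowered (power < 0.80)

Power calculation (two-sample t-test, normal approximation):
z_β = d · √(n/2) - z_{α/2}
z_β = 0.4 · √(88/2) - 1.960
z_β = 0.4 · 6.633 - 1.960
z_β = 0.693

Power = Φ(z_β) = Φ(0.693) ≈ 0.756

Effect size d = 0.4 is small by Cohen's convention (0.2/0.5/0.8).

Threshold: power ≥ 0.80 is conventionally adequate.
Power ≈ 0.76 → the study is underpowered (power < 0.80).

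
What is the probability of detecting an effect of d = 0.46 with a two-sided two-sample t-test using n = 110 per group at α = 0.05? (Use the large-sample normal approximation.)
Power ≈ 0.93

Power calculation (two-sample t-test, normal approximation):
z_β = d · √(n/2) - z_{α/2}
z_β = 0.46 · √(110/2) - 1.960
z_β = 0.46 · 7.416 - 1.960
z_β = 1.451

Power = Φ(z_β) = Φ(1.451) ≈ 0.927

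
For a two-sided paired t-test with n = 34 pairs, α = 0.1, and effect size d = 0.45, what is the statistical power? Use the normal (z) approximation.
Power ≈ 0.84

Power calculation (paired t-test, normal approximation):
z_β = d · √n - z_{α/2}
z_β = 0.45 · √34 - 1.645
z_β = 0.45 · 5.831 - 1.645
z_β = 0.979

Power = Φ(z_β) = Φ(0.979) ≈ 0.836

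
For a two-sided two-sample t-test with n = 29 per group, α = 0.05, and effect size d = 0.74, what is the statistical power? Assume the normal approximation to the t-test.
Power ≈ 0.80

Power calculation (two-sample t-test, normal approximation):
z_β = d · √(n/2) - z_{α/2}
z_β = 0.74 · √(29/2) - 1.960
z_β = 0.74 · 3.808 - 1.960
z_β = 0.858

Power = Φ(z_β) = Φ(0.858) ≈ 0.805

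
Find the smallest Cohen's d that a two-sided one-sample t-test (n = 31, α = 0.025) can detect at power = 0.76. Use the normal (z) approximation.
d ≈ 0.53

Minimum detectable effect (one-sample t-test, normal approximation):
d = (z_{α/2} + z_β) / √n
d = (2.241 + 0.706) / √31
d = 2.948 / 5.568
d ≈ 0.53

By Cohen's convention (0.2 small / 0.5 medium / 0.8 large): medium effect.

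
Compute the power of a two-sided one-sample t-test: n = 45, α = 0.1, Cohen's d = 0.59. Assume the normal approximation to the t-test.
Power ≈ 0.99

Power calculation (one-sample t-test, normal approximation):
z_β = d · √n - z_{α/2}
z_β = 0.59 · √45 - 1.645
z_β = 0.59 · 6.708 - 1.645
z_β = 2.313

Power = Φ(z_β) = Φ(2.313) ≈ 0.990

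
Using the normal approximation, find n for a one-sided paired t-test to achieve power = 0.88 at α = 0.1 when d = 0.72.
n = 12 pairs

Sample size formula (paired t-test, normal approximation):
n = ((z_α + z_β) / d)²

z_α = 1.282 (for α = 0.1, one-sided)
z_β = 1.175 (for power = 0.88)
d = 0.72

n = ((1.282 + 1.175) / 0.72)²
n = (3.413)²
n ≈ 11.65
Round up to the next whole number: n = 12 pairs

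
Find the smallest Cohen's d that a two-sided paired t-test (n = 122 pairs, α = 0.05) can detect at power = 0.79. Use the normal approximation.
d ≈ 0.25

Minimum detectable effect (paired t-test, normal approximation):
d = (z_{α/2} + z_β) / √n
d = (1.960 + 0.806) / √122
d = 2.766 / 11.045
d ≈ 0.25

By Cohen's convention (0.2 small / 0.5 medium / 0.8 large): small effect.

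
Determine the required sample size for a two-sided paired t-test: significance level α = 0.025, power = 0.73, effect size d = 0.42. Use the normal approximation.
n = 47 pairs

Sample size formula (paired t-test, normal approximation):
n = ((z_{α/2} + z_β) / d)²

z_{α/2} = 2.241 (for α = 0.025, two-sided)
z_β = 0.613 (for power = 0.73)
d = 0.42

n = ((2.241 + 0.613) / 0.42)²
n = (6.795)²
n ≈ 46.17
Round up to the next whole number: n = 47 pairs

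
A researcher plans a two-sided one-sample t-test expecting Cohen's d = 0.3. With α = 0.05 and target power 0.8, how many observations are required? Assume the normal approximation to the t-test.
n = 88

Sample size formula (one-sample t-test, normal approximation):
n = ((z_{α/2} + z_β) / d)²

z_{α/2} = 1.960 (for α = 0.05, two-sided)
z_β = 0.842 (for power = 0.8)
d = 0.3

n = ((1.960 + 0.842) / 0.3)²
n = (9.340)²
n ≈ 87.24
Round up to the next whole number: n = 88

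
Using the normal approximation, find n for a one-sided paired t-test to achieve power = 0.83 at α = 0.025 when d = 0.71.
n = 17 pairs

Sample size formula (paired t-test, normal approximation):
n = ((z_α + z_β) / d)²

z_α = 1.960 (for α = 0.025, one-sided)
z_β = 0.954 (for power = 0.83)
d = 0.71

n = ((1.960 + 0.954) / 0.71)²
n = (4.104)²
n ≈ 16.84
Round up to the next whole number: n = 17 pairs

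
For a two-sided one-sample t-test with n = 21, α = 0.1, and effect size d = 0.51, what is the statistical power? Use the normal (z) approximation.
Power ≈ 0.76

Power calculation (one-sample t-test, normal approximation):
z_β = d · √n - z_{α/2}
z_β = 0.51 · √21 - 1.645
z_β = 0.51 · 4.583 - 1.645
z_β = 0.692

Power = Φ(z_β) = Φ(0.692) ≈ 0.756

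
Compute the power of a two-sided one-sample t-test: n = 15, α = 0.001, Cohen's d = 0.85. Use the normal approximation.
Power ≈ 0.50

Power calculation (one-sample t-test, normal approximation):
z_β = d · √n - z_{α/2}
z_β = 0.85 · √15 - 3.291
z_β = 0.85 · 3.873 - 3.291
z_β = 0.002

Power = Φ(z_β) = Φ(0.002) ≈ 0.501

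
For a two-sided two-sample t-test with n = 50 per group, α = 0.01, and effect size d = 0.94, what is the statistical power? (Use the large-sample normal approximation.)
Power ≈ 0.98

Power calculation (two-sample t-test, normal approximation):
z_β = d · √(n/2) - z_{α/2}
z_β = 0.94 · √(50/2) - 2.576
z_β = 0.94 · 5.000 - 2.576
z_β = 2.124

Power = Φ(z_β) = Φ(2.124) ≈ 0.983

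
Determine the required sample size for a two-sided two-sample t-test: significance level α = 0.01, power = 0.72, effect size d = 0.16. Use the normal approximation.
n = 780 per group

Sample size formula (two-sample t-test, normal approximation):
n = 2 · ((z_{α/2} + z_β) / d)²

z_{α/2} = 2.576 (for α = 0.01, two-sided)
z_β = 0.583 (for power = 0.72)
d = 0.16

n = 2 · ((2.576 + 0.583) / 0.16)²
n = 2 · (19.744)²
n ≈ 779.65
Round up to the next whole number: n = 780 per group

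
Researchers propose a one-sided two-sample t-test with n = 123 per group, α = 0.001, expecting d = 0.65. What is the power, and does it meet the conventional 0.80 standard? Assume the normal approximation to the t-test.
Power ≈ 0.98; the study is adequately powered (power ≥ 0.80)

Power calculation (two-sample t-test, normal approximation):
z_β = d · √(n/2) - z_α
z_β = 0.65 · √(123/2) - 3.090
z_β = 0.65 · 7.842 - 3.090
z_β = 2.007

Power = Φ(z_β) = Φ(2.007) ≈ 0.978

Effect size d = 0.65 is medium by Cohen's convention (0.2/0.5/0.8).

Threshold: power ≥ 0.80 is conventionally adequate.
Power ≈ 0.98 → the study is adequately powered (power ≥ 0.80).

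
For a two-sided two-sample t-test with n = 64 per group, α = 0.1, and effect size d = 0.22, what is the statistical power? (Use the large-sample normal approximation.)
Power ≈ 0.34

Power calculation (two-sample t-test, normal approximation):
z_β = d · √(n/2) - z_{α/2}
z_β = 0.22 · √(64/2) - 1.645
z_β = 0.22 · 5.657 - 1.645
z_β = -0.400

Power = Φ(z_β) = Φ(-0.400) ≈ 0.344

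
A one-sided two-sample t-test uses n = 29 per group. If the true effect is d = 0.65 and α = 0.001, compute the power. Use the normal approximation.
Power ≈ 0.27

Power calculation (two-sample t-test, normal approximation):
z_β = d · √(n/2) - z_α
z_β = 0.65 · √(29/2) - 3.090
z_β = 0.65 · 3.808 - 3.090
z_β = -0.615

Power = Φ(z_β) = Φ(-0.615) ≈ 0.269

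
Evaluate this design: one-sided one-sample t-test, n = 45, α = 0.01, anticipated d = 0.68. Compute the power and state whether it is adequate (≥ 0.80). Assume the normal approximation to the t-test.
Power ≈ 0.99; the study is adequately powered (power ≥ 0.80)

Power calculation (one-sample t-test, normal approximation):
z_β = d · √n - z_α
z_β = 0.68 · √45 - 2.326
z_β = 0.68 · 6.708 - 2.326
z_β = 2.235

Power = Φ(z_β) = Φ(2.235) ≈ 0.987

Effect size d = 0.68 is medium by Cohen's convention (0.2/0.5/0.8).

Threshold: power ≥ 0.80 is conventionally adequate.
Power ≈ 0.99 → the study is adequately powered (power ≥ 0.80).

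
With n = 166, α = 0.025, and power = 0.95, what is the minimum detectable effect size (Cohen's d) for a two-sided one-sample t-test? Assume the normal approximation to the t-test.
d ≈ 0.30

Minimum detectable effect (one-sample t-test, normal approximation):
d = (z_{α/2} + z_β) / √n
d = (2.241 + 1.645) / √166
d = 3.886 / 12.884
d ≈ 0.30

By Cohen's convention (0.2 small / 0.5 medium / 0.8 large): small effect.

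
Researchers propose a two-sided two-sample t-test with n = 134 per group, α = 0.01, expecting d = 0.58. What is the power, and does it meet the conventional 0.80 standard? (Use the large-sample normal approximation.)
Power ≈ 0.99; the study is adequately powered (power ≥ 0.80)

Power calculation (two-sample t-test, normal approximation):
z_β = d · √(n/2) - z_{α/2}
z_β = 0.58 · √(134/2) - 2.576
z_β = 0.58 · 8.185 - 2.576
z_β = 2.172

Power = Φ(z_β) = Φ(2.172) ≈ 0.985

Effect size d = 0.58 is medium by Cohen's convention (0.2/0.5/0.8).

Threshold: power ≥ 0.80 is conventionally adequate.
Power ≈ 0.99 → the study is adequately powered (power ≥ 0.80).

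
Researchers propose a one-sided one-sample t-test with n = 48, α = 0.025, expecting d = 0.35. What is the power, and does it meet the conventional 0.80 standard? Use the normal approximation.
Power ≈ 0.68; the study is underpowered (power < 0.80)

Power calculation (one-sample t-test, normal approximation):
z_β = d · √n - z_α
z_β = 0.35 · √48 - 1.960
z_β = 0.35 · 6.928 - 1.960
z_β = 0.465

Power = Φ(z_β) = Φ(0.465) ≈ 0.679

Effect size d = 0.35 is small by Cohen's convention (0.2/0.5/0.8).

Threshold: power ≥ 0.80 is conventionally adequate.
Power ≈ 0.68 → the study is underpowered (power < 0.80).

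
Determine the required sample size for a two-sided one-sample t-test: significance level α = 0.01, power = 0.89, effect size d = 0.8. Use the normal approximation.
n = 23

Sample size formula (one-sample t-test, normal approximation):
n = ((z_{α/2} + z_β) / d)²

z_{α/2} = 2.576 (for α = 0.01, two-sided)
z_β = 1.227 (for power = 0.89)
d = 0.8

n = ((2.576 + 1.227) / 0.8)²
n = (4.754)²
n ≈ 22.60
Round up to the next whole number: n = 23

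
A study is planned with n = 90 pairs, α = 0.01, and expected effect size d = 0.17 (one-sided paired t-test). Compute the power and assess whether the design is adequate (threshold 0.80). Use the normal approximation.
Power ≈ 0.24; the study is underpowered (power < 0.80)

Power calculation (paired t-test, normal approximation):
z_β = d · √n - z_α
z_β = 0.17 · √90 - 2.326
z_β = 0.17 · 9.487 - 2.326
z_β = -0.714

Power = Φ(z_β) = Φ(-0.714) ≈ 0.238

Effect size d = 0.17 is very small by Cohen's convention (0.2/0.5/0.8).

Threshold: power ≥ 0.80 is conventionally adequate.
Power ≈ 0.24 → the study is underpowered (power < 0.80).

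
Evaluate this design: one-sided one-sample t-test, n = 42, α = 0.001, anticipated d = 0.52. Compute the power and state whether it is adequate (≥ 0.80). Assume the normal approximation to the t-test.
Power ≈ 0.61; the study is underpowered (power < 0.80)

Power calculation (one-sample t-test, normal approximation):
z_β = d · √n - z_α
z_β = 0.52 · √42 - 3.090
z_β = 0.52 · 6.481 - 3.090
z_β = 0.280

Power = Φ(z_β) = Φ(0.280) ≈ 0.610

Effect size d = 0.52 is medium by Cohen's convention (0.2/0.5/0.8).

Threshold: power ≥ 0.80 is conventionally adequate.
Power ≈ 0.61 → the study is underpowered (power < 0.80).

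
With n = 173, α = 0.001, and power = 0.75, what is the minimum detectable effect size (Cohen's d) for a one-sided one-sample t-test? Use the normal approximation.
d ≈ 0.29

Minimum detectable effect (one-sample t-test, normal approximation):
d = (z_α + z_β) / √n
d = (3.090 + 0.674) / √173
d = 3.765 / 13.153
d ≈ 0.29

By Cohen's convention (0.2 small / 0.5 medium / 0.8 large): small effect.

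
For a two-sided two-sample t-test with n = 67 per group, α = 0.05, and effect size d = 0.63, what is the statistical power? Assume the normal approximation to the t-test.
Power ≈ 0.95

Power calculation (two-sample t-test, normal approximation):
z_β = d · √(n/2) - z_{α/2}
z_β = 0.63 · √(67/2) - 1.960
z_β = 0.63 · 5.788 - 1.960
z_β = 1.686

Power = Φ(z_β) = Φ(1.686) ≈ 0.954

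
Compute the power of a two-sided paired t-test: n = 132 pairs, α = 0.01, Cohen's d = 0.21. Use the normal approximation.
Power ≈ 0.44

Power calculation (paired t-test, normal approximation):
z_β = d · √n - z_{α/2}
z_β = 0.21 · √132 - 2.576
z_β = 0.21 · 11.489 - 2.576
z_β = -0.163

Power = Φ(z_β) = Φ(-0.163) ≈ 0.435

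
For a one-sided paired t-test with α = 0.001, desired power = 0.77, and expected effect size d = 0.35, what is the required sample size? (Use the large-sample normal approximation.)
n = 120 pairs

Sample size formula (paired t-test, normal approximation):
n = ((z_α + z_β) / d)²

z_α = 3.090 (for α = 0.001, one-sided)
z_β = 0.739 (for power = 0.77)
d = 0.35

n = ((3.090 + 0.739) / 0.35)²
n = (10.940)²
n ≈ 119.68
Round up to the next whole number: n = 120 pairs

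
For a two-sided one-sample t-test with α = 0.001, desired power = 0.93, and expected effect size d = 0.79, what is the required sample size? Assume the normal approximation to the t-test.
n = 37

Sample size formula (one-sample t-test, normal approximation):
n = ((z_{α/2} + z_β) / d)²

z_{α/2} = 3.291 (for α = 0.001, two-sided)
z_β = 1.476 (for power = 0.93)
d = 0.79

n = ((3.291 + 1.476) / 0.79)²
n = (6.034)²
n ≈ 36.41
Round up to the next whole number: n = 37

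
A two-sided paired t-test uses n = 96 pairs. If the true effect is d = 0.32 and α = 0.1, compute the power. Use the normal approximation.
Power ≈ 0.93

Power calculation (paired t-test, normal approximation):
z_β = d · √n - z_{α/2}
z_β = 0.32 · √96 - 1.645
z_β = 0.32 · 9.798 - 1.645
z_β = 1.490

Power = Φ(z_β) = Φ(1.490) ≈ 0.932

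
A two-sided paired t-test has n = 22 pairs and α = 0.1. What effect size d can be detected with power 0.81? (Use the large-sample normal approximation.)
d ≈ 0.54

Minimum detectable effect (paired t-test, normal approximation):
d = (z_{α/2} + z_β) / √n
d = (1.645 + 0.878) / √22
d = 2.523 / 4.690
d ≈ 0.54

By Cohen's convention (0.2 small / 0.5 medium / 0.8 large): medium effect.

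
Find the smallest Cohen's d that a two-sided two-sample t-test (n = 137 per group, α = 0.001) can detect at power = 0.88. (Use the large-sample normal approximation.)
d ≈ 0.54

Minimum detectable effect (two-sample t-test, normal approximation):
d = (z_{α/2} + z_β) / √(n/2)
d = (3.291 + 1.175) / √(137/2)
d = 4.466 / 8.276
d ≈ 0.54

By Cohen's convention (0.2 small / 0.5 medium / 0.8 large): medium effect.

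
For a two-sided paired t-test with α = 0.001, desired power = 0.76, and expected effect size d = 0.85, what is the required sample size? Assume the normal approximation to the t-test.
n = 23 pairs

Sample size formula (paired t-test, normal approximation):
n = ((z_{α/2} + z_β) / d)²

z_{α/2} = 3.291 (for α = 0.001, two-sided)
z_β = 0.706 (for power = 0.76)
d = 0.85

n = ((3.291 + 0.706) / 0.85)²
n = (4.702)²
n ≈ 22.11
Round up to the next whole number: n = 23 pairs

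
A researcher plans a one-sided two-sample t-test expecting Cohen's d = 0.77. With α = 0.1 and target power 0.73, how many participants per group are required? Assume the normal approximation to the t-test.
n = 13 per group

Sample size formula (two-sample t-test, normal approximation):
n = 2 · ((z_α + z_β) / d)²

z_α = 1.282 (for α = 0.1, one-sided)
z_β = 0.613 (for power = 0.73)
d = 0.77

n = 2 · ((1.282 + 0.613) / 0.77)²
n = 2 · (2.461)²
n ≈ 12.11
Round up to the next whole number: n = 13 per group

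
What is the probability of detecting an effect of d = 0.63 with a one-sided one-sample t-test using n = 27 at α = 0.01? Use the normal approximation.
Power ≈ 0.83

Power calculation (one-sample t-test, normal approximation):
z_β = d · √n - z_α
z_β = 0.63 · √27 - 2.326
z_β = 0.63 · 5.196 - 2.326
z_β = 0.947

Power = Φ(z_β) = Φ(0.947) ≈ 0.828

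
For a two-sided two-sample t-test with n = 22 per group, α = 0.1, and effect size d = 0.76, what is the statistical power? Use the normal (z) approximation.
Power ≈ 0.81

Power calculation (two-sample t-test, normal approximation):
z_β = d · √(n/2) - z_{α/2}
z_β = 0.76 · √(22/2) - 1.645
z_β = 0.76 · 3.317 - 1.645
z_β = 0.876

Power = Φ(z_β) = Φ(0.876) ≈ 0.809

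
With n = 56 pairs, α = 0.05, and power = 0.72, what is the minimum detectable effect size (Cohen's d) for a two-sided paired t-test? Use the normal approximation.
d ≈ 0.34

Minimum detectable effect (paired t-test, normal approximation):
d = (z_{α/2} + z_β) / √n
d = (1.960 + 0.583) / √56
d = 2.543 / 7.483
d ≈ 0.34

By Cohen's convention (0.2 small / 0.5 medium / 0.8 large): small effect.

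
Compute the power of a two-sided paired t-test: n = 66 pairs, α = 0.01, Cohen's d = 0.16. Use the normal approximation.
Power ≈ 0.10

Power calculation (paired t-test, normal approximation):
z_β = d · √n - z_{α/2}
z_β = 0.16 · √66 - 2.576
z_β = 0.16 · 8.124 - 2.576
z_β = -1.276

Power = Φ(z_β) = Φ(-1.276) ≈ 0.101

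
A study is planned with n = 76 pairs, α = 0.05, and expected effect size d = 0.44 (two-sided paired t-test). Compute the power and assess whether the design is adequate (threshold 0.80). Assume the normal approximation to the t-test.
Power ≈ 0.97; the study is adequately powered (power ≥ 0.80)

Power calculation (paired t-test, normal approximation):
z_β = d · √n - z_{α/2}
z_β = 0.44 · √76 - 1.960
z_β = 0.44 · 8.718 - 1.960
z_β = 1.876

Power = Φ(z_β) = Φ(1.876) ≈ 0.970

Effect size d = 0.44 is small by Cohen's convention (0.2/0.5/0.8).

Threshold: power ≥ 0.80 is conventionally adequate.
Power ≈ 0.97 → the study is adequately powered (power ≥ 0.80).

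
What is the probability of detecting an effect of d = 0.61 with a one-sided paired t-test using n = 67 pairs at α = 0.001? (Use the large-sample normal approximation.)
Power ≈ 0.97

Power calculation (paired t-test, normal approximation):
z_β = d · √n - z_α
z_β = 0.61 · √67 - 3.090
z_β = 0.61 · 8.185 - 3.090
z_β = 1.903

Power = Φ(z_β) = Φ(1.903) ≈ 0.971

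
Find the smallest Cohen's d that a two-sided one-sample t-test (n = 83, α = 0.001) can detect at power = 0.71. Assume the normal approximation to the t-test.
d ≈ 0.42

Minimum detectable effect (one-sample t-test, normal approximation):
d = (z_{α/2} + z_β) / √n
d = (3.291 + 0.553) / √83
d = 3.844 / 9.110
d ≈ 0.42

By Cohen's convention (0.2 small / 0.5 medium / 0.8 large): small effect.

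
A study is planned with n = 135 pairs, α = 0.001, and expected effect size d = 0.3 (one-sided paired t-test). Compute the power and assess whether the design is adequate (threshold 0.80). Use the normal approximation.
Power ≈ 0.65; the study is underpowered (power < 0.80)

Power calculation (paired t-test, normal approximation):
z_β = d · √n - z_α
z_β = 0.3 · √135 - 3.090
z_β = 0.3 · 11.619 - 3.090
z_β = 0.395

Power = Φ(z_β) = Φ(0.395) ≈ 0.654

Effect size d = 0.3 is small by Cohen's convention (0.2/0.5/0.8).

Threshold: power ≥ 0.80 is conventionally adequate.
Power ≈ 0.65 → the study is underpowered (power < 0.80).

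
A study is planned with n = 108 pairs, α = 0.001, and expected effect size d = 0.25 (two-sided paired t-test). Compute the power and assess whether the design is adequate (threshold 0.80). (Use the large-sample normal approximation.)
Power ≈ 0.24; the study is underpowered (power < 0.80)

Power calculation (paired t-test, normal approximation):
z_β = d · √n - z_{α/2}
z_β = 0.25 · √108 - 3.291
z_β = 0.25 · 10.392 - 3.291
z_β = -0.692

Power = Φ(z_β) = Φ(-0.692) ≈ 0.244

Effect size d = 0.25 is small by Cohen's convention (0.2/0.5/0.8).

Threshold: power ≥ 0.80 is conventionally adequate.
Power ≈ 0.24 → the study is underpowered (power < 0.80).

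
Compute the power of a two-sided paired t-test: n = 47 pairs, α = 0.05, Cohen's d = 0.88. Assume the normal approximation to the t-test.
Power ≈ 1.00

Power calculation (paired t-test, normal approximation):
z_β = d · √n - z_{α/2}
z_β = 0.88 · √47 - 1.960
z_β = 0.88 · 6.856 - 1.960
z_β = 4.073

Power = Φ(z_β) = Φ(4.073) ≈ 1.000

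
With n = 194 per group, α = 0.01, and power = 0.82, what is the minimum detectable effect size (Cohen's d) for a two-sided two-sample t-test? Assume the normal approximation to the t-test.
d ≈ 0.35

Minimum detectable effect (two-sample t-test, normal approximation):
d = (z_{α/2} + z_β) / √(n/2)
d = (2.576 + 0.915) / √(194/2)
d = 3.491 / 9.849
d ≈ 0.35

By Cohen's convention (0.2 small / 0.5 medium / 0.8 large): small effect.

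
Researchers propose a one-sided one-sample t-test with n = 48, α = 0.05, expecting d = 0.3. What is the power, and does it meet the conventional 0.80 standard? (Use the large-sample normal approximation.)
Power ≈ 0.67; the study is underpowered (power < 0.80)

Power calculation (one-sample t-test, normal approximation):
z_β = d · √n - z_α
z_β = 0.3 · √48 - 1.645
z_β = 0.3 · 6.928 - 1.645
z_β = 0.434

Power = Φ(z_β) = Φ(0.434) ≈ 0.668

Effect size d = 0.3 is small by Cohen's convention (0.2/0.5/0.8).

Threshold: power ≥ 0.80 is conventionally adequate.
Power ≈ 0.67 → the study is underpowered (power < 0.80).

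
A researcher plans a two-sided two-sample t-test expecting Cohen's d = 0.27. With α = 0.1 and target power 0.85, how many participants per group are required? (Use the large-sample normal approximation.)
n = 198 per group

Sample size formula (two-sample t-test, normal approximation):
n = 2 · ((z_{α/2} + z_β) / d)²

z_{α/2} = 1.645 (for α = 0.1, two-sided)
z_β = 1.036 (for power = 0.85)
d = 0.27

n = 2 · ((1.645 + 1.036) / 0.27)²
n = 2 · (9.930)²
n ≈ 197.21
Round up to the next whole number: n = 198 per group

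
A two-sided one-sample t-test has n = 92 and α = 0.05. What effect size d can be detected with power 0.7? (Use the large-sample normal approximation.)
d ≈ 0.26

Minimum detectable effect (one-sample t-test, normal approximation):
d = (z_{α/2} + z_β) / √n
d = (1.960 + 0.524) / √92
d = 2.484 / 9.592
d ≈ 0.26

By Cohen's convention (0.2 small / 0.5 medium / 0.8 large): small effect.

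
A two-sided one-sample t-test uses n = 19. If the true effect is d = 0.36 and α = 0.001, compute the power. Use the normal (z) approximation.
Power ≈ 0.04

Power calculation (one-sample t-test, normal approximation):
z_β = d · √n - z_{α/2}
z_β = 0.36 · √19 - 3.291
z_β = 0.36 · 4.359 - 3.291
z_β = -1.721

Power = Φ(z_β) = Φ(-1.721) ≈ 0.043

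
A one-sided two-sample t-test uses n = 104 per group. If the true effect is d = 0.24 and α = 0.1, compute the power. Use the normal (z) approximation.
Power ≈ 0.67

Power calculation (two-sample t-test, normal approximation):
z_β = d · √(n/2) - z_α
z_β = 0.24 · √(104/2) - 1.282
z_β = 0.24 · 7.211 - 1.282
z_β = 0.449

Power = Φ(z_β) = Φ(0.449) ≈ 0.673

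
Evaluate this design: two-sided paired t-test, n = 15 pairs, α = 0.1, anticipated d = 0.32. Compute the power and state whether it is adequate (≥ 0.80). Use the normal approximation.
Power ≈ 0.34; the study is underpowered (power < 0.80)

Power calculation (paired t-test, normal approximation):
z_β = d · √n - z_{α/2}
z_β = 0.32 · √15 - 1.645
z_β = 0.32 · 3.873 - 1.645
z_β = -0.405

Power = Φ(z_β) = Φ(-0.405) ≈ 0.343

Effect size d = 0.32 is small by Cohen's convention (0.2/0.5/0.8).

Threshold: power ≥ 0.80 is conventionally adequate.
Power ≈ 0.34 → the study is underpowered (power < 0.80).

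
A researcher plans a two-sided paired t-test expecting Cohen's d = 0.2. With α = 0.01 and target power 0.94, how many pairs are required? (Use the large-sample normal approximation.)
n = 427 pairs

Sample size formula (paired t-test, normal approximation):
n = ((z_{α/2} + z_β) / d)²

z_{α/2} = 2.576 (for α = 0.01, two-sided)
z_β = 1.555 (for power = 0.94)
d = 0.2

n = ((2.576 + 1.555) / 0.2)²
n = (20.655)²
n ≈ 426.63
Round up to the next whole number: n = 427 pairs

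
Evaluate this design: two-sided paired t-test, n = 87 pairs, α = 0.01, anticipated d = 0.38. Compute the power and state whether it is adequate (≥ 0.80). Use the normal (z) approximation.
Power ≈ 0.83; the study is adequately powered (power ≥ 0.80)

Power calculation (paired t-test, normal approximation):
z_β = d · √n - z_{α/2}
z_β = 0.38 · √87 - 2.576
z_β = 0.38 · 9.327 - 2.576
z_β = 0.969

Power = Φ(z_β) = Φ(0.969) ≈ 0.834

Effect size d = 0.38 is small by Cohen's convention (0.2/0.5/0.8).

Threshold: power ≥ 0.80 is conventionally adequate.
Power ≈ 0.83 → the study is adequately powered (power ≥ 0.80).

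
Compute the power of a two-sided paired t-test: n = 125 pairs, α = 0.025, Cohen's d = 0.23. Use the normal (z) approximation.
Power ≈ 0.63

Power calculation (paired t-test, normal approximation):
z_β = d · √n - z_{α/2}
z_β = 0.23 · √125 - 2.241
z_β = 0.23 · 11.180 - 2.241
z_β = 0.330

Power = Φ(z_β) = Φ(0.330) ≈ 0.629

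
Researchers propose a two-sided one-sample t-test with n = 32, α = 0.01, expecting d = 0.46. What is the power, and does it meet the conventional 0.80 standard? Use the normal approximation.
Power ≈ 0.51; the study is underpowered (power < 0.80)

Power calculation (one-sample t-test, normal approximation):
z_β = d · √n - z_{α/2}
z_β = 0.46 · √32 - 2.576
z_β = 0.46 · 5.657 - 2.576
z_β = 0.026

Power = Φ(z_β) = Φ(0.026) ≈ 0.511

Effect size d = 0.46 is small by Cohen's convention (0.2/0.5/0.8).

Threshold: power ≥ 0.80 is conventionally adequate.
Power ≈ 0.51 → the study is underpowered (power < 0.80).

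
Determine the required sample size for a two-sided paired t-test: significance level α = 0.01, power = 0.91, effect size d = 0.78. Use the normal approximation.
n = 26 pairs

Sample size formula (paired t-test, normal approximation):
n = ((z_{α/2} + z_β) / d)²

z_{α/2} = 2.576 (for α = 0.01, two-sided)
z_β = 1.341 (for power = 0.91)
d = 0.78

n = ((2.576 + 1.341) / 0.78)²
n = (5.022)²
n ≈ 25.22
Round up to the next whole number: n = 26 pairs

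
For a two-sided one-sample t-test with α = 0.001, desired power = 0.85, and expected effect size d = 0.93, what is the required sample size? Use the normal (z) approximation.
n = 22

Sample size formula (one-sample t-test, normal approximation):
n = ((z_{α/2} + z_β) / d)²

z_{α/2} = 3.291 (for α = 0.001, two-sided)
z_β = 1.036 (for power = 0.85)
d = 0.93

n = ((3.291 + 1.036) / 0.93)²
n = (4.653)²
n ≈ 21.65
Round up to the next whole number: n = 22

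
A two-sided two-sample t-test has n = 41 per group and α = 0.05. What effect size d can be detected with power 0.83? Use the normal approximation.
d ≈ 0.64

Minimum detectable effect (two-sample t-test, normal approximation):
d = (z_{α/2} + z_β) / √(n/2)
d = (1.960 + 0.954) / √(41/2)
d = 2.914 / 4.528
d ≈ 0.64

By Cohen's convention (0.2 small / 0.5 medium / 0.8 large): medium effect.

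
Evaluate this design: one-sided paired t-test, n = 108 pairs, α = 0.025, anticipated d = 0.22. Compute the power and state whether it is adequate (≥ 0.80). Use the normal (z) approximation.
Power ≈ 0.63; the study is underpowered (power < 0.80)

Power calculation (paired t-test, normal approximation):
z_β = d · √n - z_α
z_β = 0.22 · √108 - 1.960
z_β = 0.22 · 10.392 - 1.960
z_β = 0.326

Power = Φ(z_β) = Φ(0.326) ≈ 0.628

Effect size d = 0.22 is small by Cohen's convention (0.2/0.5/0.8).

Threshold: power ≥ 0.80 is conventionally adequate.
Power ≈ 0.63 → the study is underpowered (power < 0.80).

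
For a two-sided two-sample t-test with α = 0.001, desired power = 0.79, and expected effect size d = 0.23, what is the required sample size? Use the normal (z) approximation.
n = 635 per group

Sample size formula (two-sample t-test, normal approximation):
n = 2 · ((z_{α/2} + z_β) / d)²

z_{α/2} = 3.291 (for α = 0.001, two-sided)
z_β = 0.806 (for power = 0.79)
d = 0.23

n = 2 · ((3.291 + 0.806) / 0.23)²
n = 2 · (17.813)²
n ≈ 634.61
Round up to the next whole number: n = 635 per group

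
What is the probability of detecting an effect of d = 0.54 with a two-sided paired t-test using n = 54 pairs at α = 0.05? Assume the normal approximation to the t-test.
Power ≈ 0.98

Power calculation (paired t-test, normal approximation):
z_β = d · √n - z_{α/2}
z_β = 0.54 · √54 - 1.960
z_β = 0.54 · 7.348 - 1.960
z_β = 2.008

Power = Φ(z_β) = Φ(2.008) ≈ 0.978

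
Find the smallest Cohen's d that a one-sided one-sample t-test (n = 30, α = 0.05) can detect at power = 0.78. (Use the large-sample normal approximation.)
d ≈ 0.44

Minimum detectable effect (one-sample t-test, normal approximation):
d = (z_α + z_β) / √n
d = (1.645 + 0.772) / √30
d = 2.417 / 5.477
d ≈ 0.44

By Cohen's convention (0.2 small / 0.5 medium / 0.8 large): small effect.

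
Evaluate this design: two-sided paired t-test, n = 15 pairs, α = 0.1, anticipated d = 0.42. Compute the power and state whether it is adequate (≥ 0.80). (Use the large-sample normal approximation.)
Power ≈ 0.49; the study is underpowered (power < 0.80)

Power calculation (paired t-test, normal approximation):
z_β = d · √n - z_{α/2}
z_β = 0.42 · √15 - 1.645
z_β = 0.42 · 3.873 - 1.645
z_β = -0.018

Power = Φ(z_β) = Φ(-0.018) ≈ 0.493

Effect size d = 0.42 is small by Cohen's convention (0.2/0.5/0.8).

Threshold: power ≥ 0.80 is conventionally adequate.
Power ≈ 0.49 → the study is underpowered (power < 0.80).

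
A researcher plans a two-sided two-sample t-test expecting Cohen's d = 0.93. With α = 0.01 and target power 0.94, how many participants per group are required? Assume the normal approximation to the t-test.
n = 40 per group

Sample size formula (two-sample t-test, normal approximation):
n = 2 · ((z_{α/2} + z_β) / d)²

z_{α/2} = 2.576 (for α = 0.01, two-sided)
z_β = 1.555 (for power = 0.94)
d = 0.93

n = 2 · ((2.576 + 1.555) / 0.93)²
n = 2 · (4.442)²
n ≈ 39.46
Round up to the next whole number: n = 40 per group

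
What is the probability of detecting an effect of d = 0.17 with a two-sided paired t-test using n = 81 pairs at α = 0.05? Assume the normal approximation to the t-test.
Power ≈ 0.33

Power calculation (paired t-test, normal approximation):
z_β = d · √n - z_{α/2}
z_β = 0.17 · √81 - 1.960
z_β = 0.17 · 9.000 - 1.960
z_β = -0.430

Power = Φ(z_β) = Φ(-0.430) ≈ 0.334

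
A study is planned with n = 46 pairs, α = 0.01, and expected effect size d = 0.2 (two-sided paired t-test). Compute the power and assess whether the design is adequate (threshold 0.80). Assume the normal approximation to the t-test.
Power ≈ 0.11; the study is underpowered (power < 0.80)

Power calculation (paired t-test, normal approximation):
z_β = d · √n - z_{α/2}
z_β = 0.2 · √46 - 2.576
z_β = 0.2 · 6.782 - 2.576
z_β = -1.219

Power = Φ(z_β) = Φ(-1.219) ≈ 0.111

Effect size d = 0.2 is small by Cohen's convention (0.2/0.5/0.8).

Threshold: power ≥ 0.80 is conventionally adequate.
Power ≈ 0.11 → the study is underpowered (power < 0.80).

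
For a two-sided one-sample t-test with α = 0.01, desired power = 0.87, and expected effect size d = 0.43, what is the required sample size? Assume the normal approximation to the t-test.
n = 75

Sample size formula (one-sample t-test, normal approximation):
n = ((z_{α/2} + z_β) / d)²

z_{α/2} = 2.576 (for α = 0.01, two-sided)
z_β = 1.126 (for power = 0.87)
d = 0.43

n = ((2.576 + 1.126) / 0.43)²
n = (8.609)²
n ≈ 74.11
Round up to the next whole number: n = 75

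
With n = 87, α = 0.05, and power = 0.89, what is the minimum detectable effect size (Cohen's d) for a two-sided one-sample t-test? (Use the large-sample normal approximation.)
d ≈ 0.34

Minimum detectable effect (one-sample t-test, normal approximation):
d = (z_{α/2} + z_β) / √n
d = (1.960 + 1.227) / √87
d = 3.186 / 9.327
d ≈ 0.34

By Cohen's convention (0.2 small / 0.5 medium / 0.8 large): small effect.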